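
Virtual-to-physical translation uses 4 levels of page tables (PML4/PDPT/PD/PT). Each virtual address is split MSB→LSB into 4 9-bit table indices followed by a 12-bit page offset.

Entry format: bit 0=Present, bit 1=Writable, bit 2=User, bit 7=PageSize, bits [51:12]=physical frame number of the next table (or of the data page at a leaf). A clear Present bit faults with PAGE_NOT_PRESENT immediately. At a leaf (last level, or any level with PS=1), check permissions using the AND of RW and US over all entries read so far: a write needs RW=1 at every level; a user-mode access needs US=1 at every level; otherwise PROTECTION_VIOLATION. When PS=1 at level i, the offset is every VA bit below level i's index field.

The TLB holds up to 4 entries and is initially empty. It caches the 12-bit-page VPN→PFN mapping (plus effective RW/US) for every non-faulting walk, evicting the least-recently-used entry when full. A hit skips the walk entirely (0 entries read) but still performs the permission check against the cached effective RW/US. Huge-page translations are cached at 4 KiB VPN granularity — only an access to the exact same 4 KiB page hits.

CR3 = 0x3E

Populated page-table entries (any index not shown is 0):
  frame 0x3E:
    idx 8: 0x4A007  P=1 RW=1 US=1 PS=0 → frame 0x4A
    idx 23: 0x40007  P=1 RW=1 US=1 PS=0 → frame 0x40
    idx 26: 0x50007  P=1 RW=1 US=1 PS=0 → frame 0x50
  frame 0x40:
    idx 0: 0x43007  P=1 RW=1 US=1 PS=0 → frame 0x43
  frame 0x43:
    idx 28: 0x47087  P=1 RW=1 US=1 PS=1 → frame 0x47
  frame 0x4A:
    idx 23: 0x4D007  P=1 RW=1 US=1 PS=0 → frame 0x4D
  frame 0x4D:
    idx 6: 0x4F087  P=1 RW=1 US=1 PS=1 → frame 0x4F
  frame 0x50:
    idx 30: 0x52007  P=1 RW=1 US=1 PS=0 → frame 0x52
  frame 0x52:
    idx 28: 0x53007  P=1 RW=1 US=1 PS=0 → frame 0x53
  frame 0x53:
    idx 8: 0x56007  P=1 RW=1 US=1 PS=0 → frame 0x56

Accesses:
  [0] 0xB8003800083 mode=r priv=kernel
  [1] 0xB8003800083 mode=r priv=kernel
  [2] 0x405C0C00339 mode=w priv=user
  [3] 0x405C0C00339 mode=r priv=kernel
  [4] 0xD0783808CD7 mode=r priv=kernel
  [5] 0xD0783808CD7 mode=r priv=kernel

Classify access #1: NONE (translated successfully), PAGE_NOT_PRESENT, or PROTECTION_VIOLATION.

Trace:
#0 VA=0xB8003800083 (r,kernel):
  [0] read 0x3E idx=23: raw=0x40007 flags P=1 W=1 U=1 S=0
  [1] read 0x40 idx=0: raw=0x43007 flags P=1 W=1 U=1 S=0
  [2] read 0x43 idx=28: raw=0x47087 flags P=1 W=1 U=1 S=1
  → PA=0x47083 (huge @L2)  (3 entries read)
#1 VA=0xB8003800083 (r,kernel):
  TLB hit vpn=0xB8003800 → PA=0x47083
#2 VA=0x405C0C00339 (w,user):
  [0] read 0x3E idx=8: raw=0x4A007 flags P=1 W=1 U=1 S=0
  [1] read 0x4A idx=23: raw=0x4D007 flags P=1 W=1 U=1 S=0
  [2] read 0x4D idx=6: raw=0x4F087 flags P=1 W=1 U=1 S=1
  → PA=0x4F339 (huge @L2)  (3 entries read)
#3 VA=0x405C0C00339 (r,kernel):
  TLB hit vpn=0x405C0C00 → PA=0x4F339
#4 VA=0xD0783808CD7 (r,kernel):
  [0] read 0x3E idx=26: raw=0x50007 flags P=1 W=1 U=1 S=0
  [1] read 0x50 idx=30: raw=0x52007 flags P=1 W=1 U=1 S=0
  [2] read 0x52 idx=28: raw=0x53007 flags P=1 W=1 U=1 S=0
  [3] read 0x53 idx=8: raw=0x56007 flags P=1 W=1 U=1 S=0
  → PA=0x56CD7  (4 entries read)
#5 VA=0xD0783808CD7 (r,kernel):
  TLB hit vpn=0xD0783808 → PA=0x56CD7

Access #1 fault: NONE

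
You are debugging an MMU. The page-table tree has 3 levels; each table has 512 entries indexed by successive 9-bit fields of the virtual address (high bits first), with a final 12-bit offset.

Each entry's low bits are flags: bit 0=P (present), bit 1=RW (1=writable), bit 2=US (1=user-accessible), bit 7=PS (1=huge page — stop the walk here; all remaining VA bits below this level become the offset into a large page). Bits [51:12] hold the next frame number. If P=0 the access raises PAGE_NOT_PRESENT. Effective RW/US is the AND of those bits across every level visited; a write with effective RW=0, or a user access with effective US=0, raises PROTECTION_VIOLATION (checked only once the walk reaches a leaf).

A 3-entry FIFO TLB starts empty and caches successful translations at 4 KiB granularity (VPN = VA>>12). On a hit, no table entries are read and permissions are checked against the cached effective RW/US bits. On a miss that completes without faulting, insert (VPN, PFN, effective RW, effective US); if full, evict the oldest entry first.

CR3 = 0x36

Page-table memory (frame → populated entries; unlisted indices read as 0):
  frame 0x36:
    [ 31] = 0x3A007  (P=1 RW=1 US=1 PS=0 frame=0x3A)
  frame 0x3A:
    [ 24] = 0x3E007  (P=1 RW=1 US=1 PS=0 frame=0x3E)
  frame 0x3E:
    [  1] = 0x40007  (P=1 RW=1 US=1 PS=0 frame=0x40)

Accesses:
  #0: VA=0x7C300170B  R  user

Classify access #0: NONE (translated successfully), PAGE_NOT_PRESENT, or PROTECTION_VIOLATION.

Trace:
#0 VA=0x7C300170B (r,user):
  lvl0: tbl 0x36, slot 31 ⇒ 0x3A007 (P1/RW1/US1/PS0)
  lvl1: tbl 0x3A, slot 24 ⇒ 0x3E007 (P1/RW1/US1/PS0)
  lvl2: tbl 0x3E, slot 1 ⇒ 0x40007 (P1/RW1/US1/PS0)
  ✓ 0x4070B  — 3 lookups

Access #0 fault: NONE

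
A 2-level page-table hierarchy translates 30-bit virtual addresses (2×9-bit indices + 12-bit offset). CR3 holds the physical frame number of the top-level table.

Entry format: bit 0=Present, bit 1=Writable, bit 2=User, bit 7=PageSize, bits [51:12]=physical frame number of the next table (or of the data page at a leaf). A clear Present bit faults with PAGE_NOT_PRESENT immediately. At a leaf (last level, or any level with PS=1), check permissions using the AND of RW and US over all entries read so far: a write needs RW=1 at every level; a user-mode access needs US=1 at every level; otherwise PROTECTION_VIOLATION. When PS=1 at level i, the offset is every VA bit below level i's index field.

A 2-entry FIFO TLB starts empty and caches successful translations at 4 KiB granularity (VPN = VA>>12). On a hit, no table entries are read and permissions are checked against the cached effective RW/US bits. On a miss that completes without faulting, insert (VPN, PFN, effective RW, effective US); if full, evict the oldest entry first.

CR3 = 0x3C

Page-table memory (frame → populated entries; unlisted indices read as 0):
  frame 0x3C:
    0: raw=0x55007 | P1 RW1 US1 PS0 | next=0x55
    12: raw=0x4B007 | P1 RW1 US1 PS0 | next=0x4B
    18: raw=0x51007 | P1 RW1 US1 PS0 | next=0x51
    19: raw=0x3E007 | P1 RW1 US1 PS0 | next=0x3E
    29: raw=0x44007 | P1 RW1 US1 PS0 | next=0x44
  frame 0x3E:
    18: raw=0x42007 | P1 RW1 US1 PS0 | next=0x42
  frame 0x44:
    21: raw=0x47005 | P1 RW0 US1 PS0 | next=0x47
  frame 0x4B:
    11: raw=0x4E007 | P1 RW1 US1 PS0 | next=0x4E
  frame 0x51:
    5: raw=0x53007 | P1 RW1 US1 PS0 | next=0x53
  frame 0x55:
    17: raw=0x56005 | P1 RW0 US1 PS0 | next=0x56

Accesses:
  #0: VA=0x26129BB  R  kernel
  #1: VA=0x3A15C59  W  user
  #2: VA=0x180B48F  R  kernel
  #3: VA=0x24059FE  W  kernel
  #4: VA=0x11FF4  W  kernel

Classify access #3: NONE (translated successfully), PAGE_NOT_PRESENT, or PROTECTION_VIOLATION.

Per-access translation:
#0 VA=0x26129BB (r,kernel):
  L0: frame=0x3C idx=19 entry=0x3E007 [P=1 RW=1 US=1 PS=0]
  L1: frame=0x3E idx=18 entry=0x42007 [P=1 RW=1 US=1 PS=0]
  → PA=0x429BB  (2 entries read)
#1 VA=0x3A15C59 (w,user):
  L0: frame=0x3C idx=29 entry=0x44007 [P=1 RW=1 US=1 PS=0]
  L1: frame=0x44 idx=21 entry=0x47005 [P=1 RW=0 US=1 PS=0]
  ✗ PROTECTION_VIOLATION  [2 reads]
#2 VA=0x180B48F (r,kernel):
  L0: frame=0x3C idx=12 entry=0x4B007 [P=1 RW=1 US=1 PS=0]
  L1: frame=0x4B idx=11 entry=0x4E007 [P=1 RW=1 US=1 PS=0]
  → PA=0x4E48F  (2 entries read)
#3 VA=0x24059FE (w,kernel):
  L0: frame=0x3C idx=18 entry=0x51007 [P=1 RW=1 US=1 PS=0]
  L1: frame=0x51 idx=5 entry=0x53007 [P=1 RW=1 US=1 PS=0]
  → PA=0x539FE  (2 entries read)
#4 VA=0x11FF4 (w,kernel):
  L0: frame=0x3C idx=0 entry=0x55007 [P=1 RW=1 US=1 PS=0]
  L1: frame=0x55 idx=17 entry=0x56005 [P=1 RW=0 US=1 PS=0]
  ✗ PROTECTION_VIOLATION  [2 reads]

Access #3 fault: NONE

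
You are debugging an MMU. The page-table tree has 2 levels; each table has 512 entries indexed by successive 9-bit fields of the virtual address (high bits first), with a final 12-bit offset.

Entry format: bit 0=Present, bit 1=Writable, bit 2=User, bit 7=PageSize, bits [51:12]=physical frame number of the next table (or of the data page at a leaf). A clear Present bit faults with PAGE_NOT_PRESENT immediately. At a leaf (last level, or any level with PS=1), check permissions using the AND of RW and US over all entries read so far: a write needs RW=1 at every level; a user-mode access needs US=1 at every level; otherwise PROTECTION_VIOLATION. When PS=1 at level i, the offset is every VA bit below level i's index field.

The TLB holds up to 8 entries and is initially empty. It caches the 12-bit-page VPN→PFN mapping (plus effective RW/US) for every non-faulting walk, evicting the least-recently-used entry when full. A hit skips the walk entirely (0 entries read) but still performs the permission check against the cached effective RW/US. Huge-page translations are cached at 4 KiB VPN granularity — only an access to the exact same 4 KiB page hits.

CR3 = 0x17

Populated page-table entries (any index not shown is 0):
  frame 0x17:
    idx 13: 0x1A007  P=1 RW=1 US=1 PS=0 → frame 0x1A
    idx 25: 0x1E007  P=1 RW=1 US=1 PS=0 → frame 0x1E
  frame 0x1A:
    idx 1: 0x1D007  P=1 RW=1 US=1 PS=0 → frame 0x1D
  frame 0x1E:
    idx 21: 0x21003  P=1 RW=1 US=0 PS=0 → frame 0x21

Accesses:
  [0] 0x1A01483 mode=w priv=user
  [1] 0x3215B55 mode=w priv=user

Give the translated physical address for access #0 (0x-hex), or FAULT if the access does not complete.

Walk each access:
#0 VA=0x1A01483 (w,user):
  L0 @0x17[13] → 0x1A007  P=1,RW=1,US=1,PS=0
  L1 @0x1A[1] → 0x1D007  P=1,RW=1,US=1,PS=0
  → PA=0x1D483  (2 entries read)
#1 VA=0x3215B55 (w,user):
  L0 @0x17[25] → 0x1E007  P=1,RW=1,US=1,PS=0
  L1 @0x1E[21] → 0x21003  P=1,RW=1,US=0,PS=0
  ⇒ fault: PROTECTION_VIOLATION  — 2 lookups

Access #0 PA: 0x1D483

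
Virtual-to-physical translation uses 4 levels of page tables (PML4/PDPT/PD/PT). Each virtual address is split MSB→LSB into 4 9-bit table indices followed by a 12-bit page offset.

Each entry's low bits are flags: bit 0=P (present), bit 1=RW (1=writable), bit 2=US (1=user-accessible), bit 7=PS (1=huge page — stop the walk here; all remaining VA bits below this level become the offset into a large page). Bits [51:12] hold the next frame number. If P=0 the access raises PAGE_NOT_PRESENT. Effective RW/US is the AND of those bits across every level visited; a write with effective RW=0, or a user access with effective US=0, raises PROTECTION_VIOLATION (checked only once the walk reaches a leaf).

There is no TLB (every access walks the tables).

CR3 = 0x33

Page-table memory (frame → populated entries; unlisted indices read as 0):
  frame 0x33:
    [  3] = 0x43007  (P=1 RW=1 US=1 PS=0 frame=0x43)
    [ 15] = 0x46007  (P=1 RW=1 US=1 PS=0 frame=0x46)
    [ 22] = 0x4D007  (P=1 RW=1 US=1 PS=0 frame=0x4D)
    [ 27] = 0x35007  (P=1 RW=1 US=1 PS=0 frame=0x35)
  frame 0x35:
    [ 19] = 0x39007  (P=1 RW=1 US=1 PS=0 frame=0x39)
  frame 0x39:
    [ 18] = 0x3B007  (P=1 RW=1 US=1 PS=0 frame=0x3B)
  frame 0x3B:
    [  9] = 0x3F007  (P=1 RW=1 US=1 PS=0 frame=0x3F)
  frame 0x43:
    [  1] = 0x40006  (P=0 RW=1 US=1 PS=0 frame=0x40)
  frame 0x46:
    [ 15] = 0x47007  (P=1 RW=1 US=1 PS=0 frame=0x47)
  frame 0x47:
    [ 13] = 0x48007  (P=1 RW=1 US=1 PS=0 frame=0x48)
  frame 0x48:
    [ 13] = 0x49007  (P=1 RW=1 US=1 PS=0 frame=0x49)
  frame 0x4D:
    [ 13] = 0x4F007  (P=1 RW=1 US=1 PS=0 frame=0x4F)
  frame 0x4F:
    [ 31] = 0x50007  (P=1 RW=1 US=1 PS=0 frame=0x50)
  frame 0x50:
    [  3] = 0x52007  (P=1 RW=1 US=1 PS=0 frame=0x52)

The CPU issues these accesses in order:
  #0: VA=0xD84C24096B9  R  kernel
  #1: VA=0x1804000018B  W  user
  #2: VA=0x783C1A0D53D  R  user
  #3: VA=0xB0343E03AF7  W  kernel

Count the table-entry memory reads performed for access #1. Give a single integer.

Per-access translation:
#0 VA=0xD84C24096B9 (r,kernel):
  L0 @0x33[27] → 0x35007  P=1,RW=1,US=1,PS=0
  L1 @0x35[19] → 0x39007  P=1,RW=1,US=1,PS=0
  L2 @0x39[18] → 0x3B007  P=1,RW=1,US=1,PS=0
  L3 @0x3B[9] → 0x3F007  P=1,RW=1,US=1,PS=0
  → PA=0x3F6B9  (4 entries read)
#1 VA=0x1804000018B (w,user):
  L0 @0x33[3] → 0x43007  P=1,RW=1,US=1,PS=0
  L1 @0x43[1] → 0x40006  P=0,RW=1,US=1,PS=0
  → PAGE_NOT_PRESENT  (2 entries read)
#2 VA=0x783C1A0D53D (r,user):
  L0 @0x33[15] → 0x46007  P=1,RW=1,US=1,PS=0
  L1 @0x46[15] → 0x47007  P=1,RW=1,US=1,PS=0
  L2 @0x47[13] → 0x48007  P=1,RW=1,US=1,PS=0
  L3 @0x48[13] → 0x49007  P=1,RW=1,US=1,PS=0
  → PA=0x4953D  (4 entries read)
#3 VA=0xB0343E03AF7 (w,kernel):
  L0 @0x33[22] → 0x4D007  P=1,RW=1,US=1,PS=0
  L1 @0x4D[13] → 0x4F007  P=1,RW=1,US=1,PS=0
  L2 @0x4F[31] → 0x50007  P=1,RW=1,US=1,PS=0
  L3 @0x50[3] → 0x52007  P=1,RW=1,US=1,PS=0
  → PA=0x52AF7  (4 entries read)

Entries read for #1: 2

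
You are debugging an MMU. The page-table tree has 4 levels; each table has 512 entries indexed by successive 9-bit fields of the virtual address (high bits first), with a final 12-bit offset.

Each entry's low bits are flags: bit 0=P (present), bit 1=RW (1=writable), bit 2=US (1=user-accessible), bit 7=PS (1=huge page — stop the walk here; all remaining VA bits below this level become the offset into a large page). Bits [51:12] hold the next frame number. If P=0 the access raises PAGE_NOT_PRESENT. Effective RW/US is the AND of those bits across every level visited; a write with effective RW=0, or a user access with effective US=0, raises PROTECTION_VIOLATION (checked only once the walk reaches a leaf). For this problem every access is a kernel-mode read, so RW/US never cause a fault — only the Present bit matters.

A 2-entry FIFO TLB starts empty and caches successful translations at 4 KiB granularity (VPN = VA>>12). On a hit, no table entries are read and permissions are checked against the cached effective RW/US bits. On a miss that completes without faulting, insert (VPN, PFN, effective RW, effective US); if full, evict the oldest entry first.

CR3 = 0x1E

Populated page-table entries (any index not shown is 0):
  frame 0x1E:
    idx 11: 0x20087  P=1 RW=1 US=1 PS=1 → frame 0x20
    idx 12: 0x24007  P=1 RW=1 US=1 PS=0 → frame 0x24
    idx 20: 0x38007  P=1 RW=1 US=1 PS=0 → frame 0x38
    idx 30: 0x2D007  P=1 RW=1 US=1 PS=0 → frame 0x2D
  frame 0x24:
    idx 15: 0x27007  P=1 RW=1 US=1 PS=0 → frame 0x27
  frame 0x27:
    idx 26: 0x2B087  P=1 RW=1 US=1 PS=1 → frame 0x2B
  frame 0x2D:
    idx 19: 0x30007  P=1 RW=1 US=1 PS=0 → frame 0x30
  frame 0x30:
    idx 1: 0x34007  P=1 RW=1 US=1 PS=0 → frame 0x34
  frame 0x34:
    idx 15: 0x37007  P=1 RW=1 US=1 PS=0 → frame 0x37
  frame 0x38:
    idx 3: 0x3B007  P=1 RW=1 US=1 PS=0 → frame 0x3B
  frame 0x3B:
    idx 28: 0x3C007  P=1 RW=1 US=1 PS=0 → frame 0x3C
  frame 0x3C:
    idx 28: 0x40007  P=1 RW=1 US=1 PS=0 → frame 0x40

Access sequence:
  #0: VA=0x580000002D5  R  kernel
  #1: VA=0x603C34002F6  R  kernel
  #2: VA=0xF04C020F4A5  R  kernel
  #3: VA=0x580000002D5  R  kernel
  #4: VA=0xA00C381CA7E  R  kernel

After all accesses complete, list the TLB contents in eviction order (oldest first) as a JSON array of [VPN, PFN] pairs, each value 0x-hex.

Walk each access:
#0 VA=0x580000002D5 (r,kernel):
  L0 @0x1E[11] → 0x20087  P=1,RW=1,US=1,PS=1
  ✓ 0x202D5 (huge @L0)  — 1 lookups
#1 VA=0x603C34002F6 (r,kernel):
  L0 @0x1E[12] → 0x24007  P=1,RW=1,US=1,PS=0
  L1 @0x24[15] → 0x27007  P=1,RW=1,US=1,PS=0
  L2 @0x27[26] → 0x2B087  P=1,RW=1,US=1,PS=1
  ✓ 0x2B2F6 (huge @L2)  — 3 lookups
#2 VA=0xF04C020F4A5 (r,kernel):
  L0 @0x1E[30] → 0x2D007  P=1,RW=1,US=1,PS=0
  L1 @0x2D[19] → 0x30007  P=1,RW=1,US=1,PS=0
  L2 @0x30[1] → 0x34007  P=1,RW=1,US=1,PS=0
  L3 @0x34[15] → 0x37007  P=1,RW=1,US=1,PS=0
  ✓ 0x374A5  — 4 lookups
#3 VA=0x580000002D5 (r,kernel):
  L0 @0x1E[11] → 0x20087  P=1,RW=1,US=1,PS=1
  ✓ 0x202D5 (huge @L0)  — 1 lookups
#4 VA=0xA00C381CA7E (r,kernel):
  L0 @0x1E[20] → 0x38007  P=1,RW=1,US=1,PS=0
  L1 @0x38[3] → 0x3B007  P=1,RW=1,US=1,PS=0
  L2 @0x3B[28] → 0x3C007  P=1,RW=1,US=1,PS=0
  L3 @0x3C[28] → 0x40007  P=1,RW=1,US=1,PS=0
  ✓ 0x40A7E  — 4 lookups

TLB: [["0x58000000", "0x20"], ["0xA00C381C", "0x40"]]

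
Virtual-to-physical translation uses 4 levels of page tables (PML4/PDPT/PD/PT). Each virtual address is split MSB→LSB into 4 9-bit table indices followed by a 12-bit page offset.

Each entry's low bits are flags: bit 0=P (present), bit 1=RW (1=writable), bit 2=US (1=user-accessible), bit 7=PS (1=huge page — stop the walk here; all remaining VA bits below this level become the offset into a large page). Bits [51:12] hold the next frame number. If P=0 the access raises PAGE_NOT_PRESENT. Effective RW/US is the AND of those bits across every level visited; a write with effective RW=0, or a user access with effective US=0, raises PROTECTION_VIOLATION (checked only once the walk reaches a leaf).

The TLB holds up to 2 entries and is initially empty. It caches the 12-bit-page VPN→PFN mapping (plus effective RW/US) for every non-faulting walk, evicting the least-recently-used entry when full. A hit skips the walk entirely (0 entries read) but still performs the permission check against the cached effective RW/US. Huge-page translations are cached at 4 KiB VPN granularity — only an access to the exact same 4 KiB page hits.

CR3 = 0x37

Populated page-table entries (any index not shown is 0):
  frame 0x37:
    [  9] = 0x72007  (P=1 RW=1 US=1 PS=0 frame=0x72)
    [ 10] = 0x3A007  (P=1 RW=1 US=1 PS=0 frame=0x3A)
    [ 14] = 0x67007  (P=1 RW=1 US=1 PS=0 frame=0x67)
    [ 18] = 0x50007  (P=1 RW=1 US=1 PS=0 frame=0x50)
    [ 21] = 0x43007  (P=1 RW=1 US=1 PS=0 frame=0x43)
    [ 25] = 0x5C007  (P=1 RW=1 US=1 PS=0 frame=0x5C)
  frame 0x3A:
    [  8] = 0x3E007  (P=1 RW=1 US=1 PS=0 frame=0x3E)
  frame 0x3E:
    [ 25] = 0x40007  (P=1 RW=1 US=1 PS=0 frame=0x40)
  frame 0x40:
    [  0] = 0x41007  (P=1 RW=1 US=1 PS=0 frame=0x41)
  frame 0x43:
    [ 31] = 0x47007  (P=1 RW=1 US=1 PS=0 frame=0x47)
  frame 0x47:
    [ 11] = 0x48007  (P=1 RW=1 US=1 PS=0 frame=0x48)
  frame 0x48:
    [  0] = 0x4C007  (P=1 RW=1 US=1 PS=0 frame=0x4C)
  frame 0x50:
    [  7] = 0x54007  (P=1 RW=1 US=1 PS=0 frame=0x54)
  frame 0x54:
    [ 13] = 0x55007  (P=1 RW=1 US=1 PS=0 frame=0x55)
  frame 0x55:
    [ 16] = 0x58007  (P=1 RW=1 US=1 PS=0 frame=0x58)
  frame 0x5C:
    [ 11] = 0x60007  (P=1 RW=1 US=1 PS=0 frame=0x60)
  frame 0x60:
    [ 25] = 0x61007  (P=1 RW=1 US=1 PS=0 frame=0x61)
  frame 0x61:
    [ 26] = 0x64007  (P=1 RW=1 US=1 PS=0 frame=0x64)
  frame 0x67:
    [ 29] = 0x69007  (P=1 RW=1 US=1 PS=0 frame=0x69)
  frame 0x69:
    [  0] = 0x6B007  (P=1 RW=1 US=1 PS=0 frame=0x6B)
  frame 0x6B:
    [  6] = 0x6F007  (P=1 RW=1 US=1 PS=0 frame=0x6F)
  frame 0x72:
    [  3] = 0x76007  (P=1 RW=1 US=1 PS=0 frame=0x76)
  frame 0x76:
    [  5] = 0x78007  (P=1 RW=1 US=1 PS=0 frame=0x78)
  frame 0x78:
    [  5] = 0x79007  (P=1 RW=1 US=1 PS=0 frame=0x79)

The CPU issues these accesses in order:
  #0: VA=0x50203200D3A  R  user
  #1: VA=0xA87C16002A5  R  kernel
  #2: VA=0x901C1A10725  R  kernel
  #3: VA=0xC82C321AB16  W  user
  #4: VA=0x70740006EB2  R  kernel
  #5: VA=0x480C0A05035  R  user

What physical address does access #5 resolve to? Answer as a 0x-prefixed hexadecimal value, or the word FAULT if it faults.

Per-access translation:
#0 VA=0x50203200D3A (r,user):
  L0 @0x37[10] → 0x3A007  P=1,RW=1,US=1,PS=0
  L1 @0x3A[8] → 0x3E007  P=1,RW=1,US=1,PS=0
  L2 @0x3E[25] → 0x40007  P=1,RW=1,US=1,PS=0
  L3 @0x40[0] → 0x41007  P=1,RW=1,US=1,PS=0
  ⇒ phys 0x41D3A  [4 reads]
#1 VA=0xA87C16002A5 (r,kernel):
  L0 @0x37[21] → 0x43007  P=1,RW=1,US=1,PS=0
  L1 @0x43[31] → 0x47007  P=1,RW=1,US=1,PS=0
  L2 @0x47[11] → 0x48007  P=1,RW=1,US=1,PS=0
  L3 @0x48[0] → 0x4C007  P=1,RW=1,US=1,PS=0
  ⇒ phys 0x4C2A5  [4 reads]
#2 VA=0x901C1A10725 (r,kernel):
  L0 @0x37[18] → 0x50007  P=1,RW=1,US=1,PS=0
  L1 @0x50[7] → 0x54007  P=1,RW=1,US=1,PS=0
  L2 @0x54[13] → 0x55007  P=1,RW=1,US=1,PS=0
  L3 @0x55[16] → 0x58007  P=1,RW=1,US=1,PS=0
  ⇒ phys 0x58725  [4 reads]
#3 VA=0xC82C321AB16 (w,user):
  L0 @0x37[25] → 0x5C007  P=1,RW=1,US=1,PS=0
  L1 @0x5C[11] → 0x60007  P=1,RW=1,US=1,PS=0
  L2 @0x60[25] → 0x61007  P=1,RW=1,US=1,PS=0
  L3 @0x61[26] → 0x64007  P=1,RW=1,US=1,PS=0
  ⇒ phys 0x64B16  [4 reads]
#4 VA=0x70740006EB2 (r,kernel):
  L0 @0x37[14] → 0x67007  P=1,RW=1,US=1,PS=0
  L1 @0x67[29] → 0x69007  P=1,RW=1,US=1,PS=0
  L2 @0x69[0] → 0x6B007  P=1,RW=1,US=1,PS=0
  L3 @0x6B[6] → 0x6F007  P=1,RW=1,US=1,PS=0
  ⇒ phys 0x6FEB2  [4 reads]
#5 VA=0x480C0A05035 (r,user):
  L0 @0x37[9] → 0x72007  P=1,RW=1,US=1,PS=0
  L1 @0x72[3] → 0x76007  P=1,RW=1,US=1,PS=0
  L2 @0x76[5] → 0x78007  P=1,RW=1,US=1,PS=0
  L3 @0x78[5] → 0x79007  P=1,RW=1,US=1,PS=0
  ⇒ phys 0x79035  [4 reads]

Access #5 PA: 0x79035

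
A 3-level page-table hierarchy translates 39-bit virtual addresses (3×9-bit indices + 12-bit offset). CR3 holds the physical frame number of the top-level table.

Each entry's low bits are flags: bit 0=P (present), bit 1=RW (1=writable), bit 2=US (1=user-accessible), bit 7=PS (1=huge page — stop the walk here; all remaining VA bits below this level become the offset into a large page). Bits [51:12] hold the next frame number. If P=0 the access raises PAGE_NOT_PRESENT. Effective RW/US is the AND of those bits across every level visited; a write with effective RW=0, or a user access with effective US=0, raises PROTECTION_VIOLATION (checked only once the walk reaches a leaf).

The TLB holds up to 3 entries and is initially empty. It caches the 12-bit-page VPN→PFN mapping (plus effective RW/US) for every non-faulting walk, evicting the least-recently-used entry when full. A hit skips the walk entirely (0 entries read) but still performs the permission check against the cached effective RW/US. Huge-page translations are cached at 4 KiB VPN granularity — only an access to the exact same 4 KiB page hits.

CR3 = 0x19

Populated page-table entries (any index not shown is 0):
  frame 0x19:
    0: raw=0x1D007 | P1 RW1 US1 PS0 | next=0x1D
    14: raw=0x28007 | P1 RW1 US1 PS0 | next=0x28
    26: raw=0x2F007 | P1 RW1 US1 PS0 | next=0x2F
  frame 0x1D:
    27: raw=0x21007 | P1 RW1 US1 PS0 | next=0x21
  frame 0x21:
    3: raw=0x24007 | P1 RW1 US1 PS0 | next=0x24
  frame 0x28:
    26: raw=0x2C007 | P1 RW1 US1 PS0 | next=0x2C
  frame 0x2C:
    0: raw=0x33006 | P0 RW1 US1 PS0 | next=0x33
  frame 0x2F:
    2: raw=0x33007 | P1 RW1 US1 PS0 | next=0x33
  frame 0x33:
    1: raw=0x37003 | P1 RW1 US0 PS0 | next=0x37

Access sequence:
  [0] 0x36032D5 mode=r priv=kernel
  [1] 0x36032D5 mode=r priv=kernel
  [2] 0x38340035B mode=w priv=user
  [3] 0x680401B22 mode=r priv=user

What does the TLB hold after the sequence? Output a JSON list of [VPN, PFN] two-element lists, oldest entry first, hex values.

Per-access translation:
#0 VA=0x36032D5 (r,kernel):
  lvl0: tbl 0x19, slot 0 ⇒ 0x1D007 (P1/RW1/US1/PS0)
  lvl1: tbl 0x1D, slot 27 ⇒ 0x21007 (P1/RW1/US1/PS0)
  lvl2: tbl 0x21, slot 3 ⇒ 0x24007 (P1/RW1/US1/PS0)
  ⇒ phys 0x242D5  [3 reads]
#1 VA=0x36032D5 (r,kernel):
  TLB hit vpn=0x3603 → PA=0x242D5
#2 VA=0x38340035B (w,user):
  lvl0: tbl 0x19, slot 14 ⇒ 0x28007 (P1/RW1/US1/PS0)
  lvl1: tbl 0x28, slot 26 ⇒ 0x2C007 (P1/RW1/US1/PS0)
  lvl2: tbl 0x2C, slot 0 ⇒ 0x33006 (P0/RW1/US1/PS0)
  ⇒ fault: PAGE_NOT_PRESENT  — 3 lookups
#3 VA=0x680401B22 (r,user):
  lvl0: tbl 0x19, slot 26 ⇒ 0x2F007 (P1/RW1/US1/PS0)
  lvl1: tbl 0x2F, slot 2 ⇒ 0x33007 (P1/RW1/US1/PS0)
  lvl2: tbl 0x33, slot 1 ⇒ 0x37003 (P1/RW1/US0/PS0)
  ⇒ fault: PROTECTION_VIOLATION  — 3 lookups

TLB: [["0x3603", "0x24"]]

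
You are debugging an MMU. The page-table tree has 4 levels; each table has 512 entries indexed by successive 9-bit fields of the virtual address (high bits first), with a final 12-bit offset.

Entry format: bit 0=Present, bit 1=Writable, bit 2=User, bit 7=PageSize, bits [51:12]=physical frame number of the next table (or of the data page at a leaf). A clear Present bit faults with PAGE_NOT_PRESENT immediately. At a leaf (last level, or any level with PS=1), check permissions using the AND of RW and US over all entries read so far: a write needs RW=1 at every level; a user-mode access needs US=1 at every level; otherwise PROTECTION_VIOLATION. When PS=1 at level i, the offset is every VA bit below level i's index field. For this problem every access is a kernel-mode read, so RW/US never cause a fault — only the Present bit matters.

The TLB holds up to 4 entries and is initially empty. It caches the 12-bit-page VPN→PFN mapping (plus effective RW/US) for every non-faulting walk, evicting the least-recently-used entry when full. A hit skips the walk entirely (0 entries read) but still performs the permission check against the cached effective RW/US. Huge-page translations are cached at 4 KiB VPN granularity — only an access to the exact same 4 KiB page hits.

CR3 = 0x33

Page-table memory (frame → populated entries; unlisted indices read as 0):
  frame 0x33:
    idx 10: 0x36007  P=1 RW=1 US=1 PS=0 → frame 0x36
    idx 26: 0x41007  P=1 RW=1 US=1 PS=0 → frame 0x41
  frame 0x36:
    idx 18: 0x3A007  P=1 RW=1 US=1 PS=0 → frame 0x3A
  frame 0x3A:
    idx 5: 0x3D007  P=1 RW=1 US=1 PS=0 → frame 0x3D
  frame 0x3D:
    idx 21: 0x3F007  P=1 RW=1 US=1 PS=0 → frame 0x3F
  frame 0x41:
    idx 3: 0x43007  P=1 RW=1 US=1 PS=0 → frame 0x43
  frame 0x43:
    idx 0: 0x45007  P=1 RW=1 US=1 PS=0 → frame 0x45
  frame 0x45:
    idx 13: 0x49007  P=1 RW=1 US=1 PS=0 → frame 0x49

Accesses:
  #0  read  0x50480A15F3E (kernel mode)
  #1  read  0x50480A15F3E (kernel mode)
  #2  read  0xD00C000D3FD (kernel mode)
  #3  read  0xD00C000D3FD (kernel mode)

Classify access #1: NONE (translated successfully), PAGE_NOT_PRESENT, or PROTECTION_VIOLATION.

Per-access translation:
#0 VA=0x50480A15F3E (r,kernel):
  lvl0: tbl 0x33, slot 10 ⇒ 0x36007 (P1/RW1/US1/PS0)
  lvl1: tbl 0x36, slot 18 ⇒ 0x3A007 (P1/RW1/US1/PS0)
  lvl2: tbl 0x3A, slot 5 ⇒ 0x3D007 (P1/RW1/US1/PS0)
  lvl3: tbl 0x3D, slot 21 ⇒ 0x3F007 (P1/RW1/US1/PS0)
  → PA=0x3FF3E  (4 entries read)
#1 VA=0x50480A15F3E (r,kernel):
  TLB hit vpn=0x50480A15 → PA=0x3FF3E
#2 VA=0xD00C000D3FD (r,kernel):
  lvl0: tbl 0x33, slot 26 ⇒ 0x41007 (P1/RW1/US1/PS0)
  lvl1: tbl 0x41, slot 3 ⇒ 0x43007 (P1/RW1/US1/PS0)
  lvl2: tbl 0x43, slot 0 ⇒ 0x45007 (P1/RW1/US1/PS0)
  lvl3: tbl 0x45, slot 13 ⇒ 0x49007 (P1/RW1/US1/PS0)
  → PA=0x493FD  (4 entries read)
#3 VA=0xD00C000D3FD (r,kernel):
  TLB hit vpn=0xD00C000D → PA=0x493FD

Access #1 fault: NONE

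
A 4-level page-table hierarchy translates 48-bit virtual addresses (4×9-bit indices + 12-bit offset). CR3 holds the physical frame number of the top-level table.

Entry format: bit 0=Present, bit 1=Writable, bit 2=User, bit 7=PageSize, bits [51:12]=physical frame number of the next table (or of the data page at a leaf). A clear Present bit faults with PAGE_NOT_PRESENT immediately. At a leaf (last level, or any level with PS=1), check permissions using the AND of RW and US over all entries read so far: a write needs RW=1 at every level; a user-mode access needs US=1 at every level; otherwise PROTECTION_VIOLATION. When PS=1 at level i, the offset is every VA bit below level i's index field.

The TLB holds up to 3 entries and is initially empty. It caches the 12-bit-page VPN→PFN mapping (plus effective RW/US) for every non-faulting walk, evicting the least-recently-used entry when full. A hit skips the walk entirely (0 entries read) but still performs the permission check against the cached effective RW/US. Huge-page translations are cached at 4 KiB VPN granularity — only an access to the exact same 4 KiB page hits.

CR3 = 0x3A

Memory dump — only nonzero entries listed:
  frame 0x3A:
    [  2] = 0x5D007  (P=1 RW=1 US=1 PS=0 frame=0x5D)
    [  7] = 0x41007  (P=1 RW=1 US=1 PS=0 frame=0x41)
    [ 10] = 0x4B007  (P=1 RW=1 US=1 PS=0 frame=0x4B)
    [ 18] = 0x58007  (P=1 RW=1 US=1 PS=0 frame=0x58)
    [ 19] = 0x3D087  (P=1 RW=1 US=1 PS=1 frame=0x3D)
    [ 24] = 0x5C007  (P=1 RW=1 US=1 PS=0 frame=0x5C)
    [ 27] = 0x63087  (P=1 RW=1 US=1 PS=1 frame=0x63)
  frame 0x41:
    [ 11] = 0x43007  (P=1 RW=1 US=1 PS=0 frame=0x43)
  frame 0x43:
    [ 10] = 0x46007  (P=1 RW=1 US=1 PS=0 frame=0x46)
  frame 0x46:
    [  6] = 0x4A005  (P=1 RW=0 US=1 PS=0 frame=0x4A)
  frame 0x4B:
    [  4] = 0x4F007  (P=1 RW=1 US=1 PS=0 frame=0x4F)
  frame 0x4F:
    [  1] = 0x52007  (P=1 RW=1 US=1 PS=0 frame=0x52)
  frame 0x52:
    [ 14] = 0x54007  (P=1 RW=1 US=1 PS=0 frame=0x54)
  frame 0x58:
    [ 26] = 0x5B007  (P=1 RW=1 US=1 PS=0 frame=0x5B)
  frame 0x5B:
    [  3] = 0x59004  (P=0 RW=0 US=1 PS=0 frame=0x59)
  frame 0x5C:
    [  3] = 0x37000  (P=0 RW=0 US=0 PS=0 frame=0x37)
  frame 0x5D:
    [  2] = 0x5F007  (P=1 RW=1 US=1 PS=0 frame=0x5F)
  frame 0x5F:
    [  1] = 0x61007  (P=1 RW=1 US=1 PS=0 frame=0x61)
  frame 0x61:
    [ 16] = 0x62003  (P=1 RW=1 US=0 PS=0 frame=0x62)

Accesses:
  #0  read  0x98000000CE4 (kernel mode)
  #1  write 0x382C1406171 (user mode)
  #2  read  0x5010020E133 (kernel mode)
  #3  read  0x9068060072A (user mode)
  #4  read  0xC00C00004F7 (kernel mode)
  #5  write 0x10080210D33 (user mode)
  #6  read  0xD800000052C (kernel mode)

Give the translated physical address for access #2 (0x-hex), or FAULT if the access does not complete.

Walk each access:
#0 VA=0x98000000CE4 (r,kernel):
  L0: frame=0x3A idx=19 entry=0x3D087 [P=1 RW=1 US=1 PS=1]
  → PA=0x3DCE4 (huge @L0)  (1 entries read)
#1 VA=0x382C1406171 (w,user):
  L0: frame=0x3A idx=7 entry=0x41007 [P=1 RW=1 US=1 PS=0]
  L1: frame=0x41 idx=11 entry=0x43007 [P=1 RW=1 US=1 PS=0]
  L2: frame=0x43 idx=10 entry=0x46007 [P=1 RW=1 US=1 PS=0]
  L3: frame=0x46 idx=6 entry=0x4A005 [P=1 RW=0 US=1 PS=0]
  ✗ PROTECTION_VIOLATION  [4 reads]
#2 VA=0x5010020E133 (r,kernel):
  L0: frame=0x3A idx=10 entry=0x4B007 [P=1 RW=1 US=1 PS=0]
  L1: frame=0x4B idx=4 entry=0x4F007 [P=1 RW=1 US=1 PS=0]
  L2: frame=0x4F idx=1 entry=0x52007 [P=1 RW=1 US=1 PS=0]
  L3: frame=0x52 idx=14 entry=0x54007 [P=1 RW=1 US=1 PS=0]
  → PA=0x54133  (4 entries read)
#3 VA=0x9068060072A (r,user):
  L0: frame=0x3A idx=18 entry=0x58007 [P=1 RW=1 US=1 PS=0]
  L1: frame=0x58 idx=26 entry=0x5B007 [P=1 RW=1 US=1 PS=0]
  L2: frame=0x5B idx=3 entry=0x59004 [P=0 RW=0 US=1 PS=0]
  ✗ PAGE_NOT_PRESENT  [3 reads]
#4 VA=0xC00C00004F7 (r,kernel):
  L0: frame=0x3A idx=24 entry=0x5C007 [P=1 RW=1 US=1 PS=0]
  L1: frame=0x5C idx=3 entry=0x37000 [P=0 RW=0 US=0 PS=0]
  ✗ PAGE_NOT_PRESENT  [2 reads]
#5 VA=0x10080210D33 (w,user):
  L0: frame=0x3A idx=2 entry=0x5D007 [P=1 RW=1 US=1 PS=0]
  L1: frame=0x5D idx=2 entry=0x5F007 [P=1 RW=1 US=1 PS=0]
  L2: frame=0x5F idx=1 entry=0x61007 [P=1 RW=1 US=1 PS=0]
  L3: frame=0x61 idx=16 entry=0x62003 [P=1 RW=1 US=0 PS=0]
  ✗ PROTECTION_VIOLATION  [4 reads]
#6 VA=0xD800000052C (r,kernel):
  L0: frame=0x3A idx=27 entry=0x63087 [P=1 RW=1 US=1 PS=1]
  → PA=0x6352C (huge @L0)  (1 entries read)

Access #2 PA: 0x54133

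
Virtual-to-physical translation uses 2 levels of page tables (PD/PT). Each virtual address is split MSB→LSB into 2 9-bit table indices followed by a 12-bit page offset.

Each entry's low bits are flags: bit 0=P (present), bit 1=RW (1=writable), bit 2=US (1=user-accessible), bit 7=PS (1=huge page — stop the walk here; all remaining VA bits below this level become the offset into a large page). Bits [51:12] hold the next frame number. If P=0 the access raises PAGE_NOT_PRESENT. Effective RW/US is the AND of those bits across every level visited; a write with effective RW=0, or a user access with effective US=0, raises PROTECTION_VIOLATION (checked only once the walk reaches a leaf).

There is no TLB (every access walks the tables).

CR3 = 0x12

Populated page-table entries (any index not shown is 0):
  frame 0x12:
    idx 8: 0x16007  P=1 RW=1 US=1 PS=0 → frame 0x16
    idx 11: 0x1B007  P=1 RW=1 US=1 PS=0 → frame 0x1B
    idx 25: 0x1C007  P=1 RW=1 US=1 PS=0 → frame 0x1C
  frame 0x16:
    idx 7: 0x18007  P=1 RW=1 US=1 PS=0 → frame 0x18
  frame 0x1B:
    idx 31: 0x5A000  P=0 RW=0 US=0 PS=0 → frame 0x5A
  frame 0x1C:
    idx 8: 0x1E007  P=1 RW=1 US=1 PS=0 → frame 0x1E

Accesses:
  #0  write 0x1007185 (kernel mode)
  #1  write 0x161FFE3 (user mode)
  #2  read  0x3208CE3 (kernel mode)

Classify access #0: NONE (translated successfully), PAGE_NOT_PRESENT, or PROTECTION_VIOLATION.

Per-access translation:
#0 VA=0x1007185 (w,kernel):
  [0] read 0x12 idx=8: raw=0x16007 flags P=1 W=1 U=1 S=0
  [1] read 0x16 idx=7: raw=0x18007 flags P=1 W=1 U=1 S=0
  → PA=0x18185  (2 entries read)
#1 VA=0x161FFE3 (w,user):
  [0] read 0x12 idx=11: raw=0x1B007 flags P=1 W=1 U=1 S=0
  [1] read 0x1B idx=31: raw=0x5A000 flags P=0 W=0 U=0 S=0
  ⇒ fault: PAGE_NOT_PRESENT  — 2 lookups
#2 VA=0x3208CE3 (r,kernel):
  [0] read 0x12 idx=25: raw=0x1C007 flags P=1 W=1 U=1 S=0
  [1] read 0x1C idx=8: raw=0x1E007 flags P=1 W=1 U=1 S=0
  → PA=0x1ECE3  (2 entries read)

Access #0 fault: NONE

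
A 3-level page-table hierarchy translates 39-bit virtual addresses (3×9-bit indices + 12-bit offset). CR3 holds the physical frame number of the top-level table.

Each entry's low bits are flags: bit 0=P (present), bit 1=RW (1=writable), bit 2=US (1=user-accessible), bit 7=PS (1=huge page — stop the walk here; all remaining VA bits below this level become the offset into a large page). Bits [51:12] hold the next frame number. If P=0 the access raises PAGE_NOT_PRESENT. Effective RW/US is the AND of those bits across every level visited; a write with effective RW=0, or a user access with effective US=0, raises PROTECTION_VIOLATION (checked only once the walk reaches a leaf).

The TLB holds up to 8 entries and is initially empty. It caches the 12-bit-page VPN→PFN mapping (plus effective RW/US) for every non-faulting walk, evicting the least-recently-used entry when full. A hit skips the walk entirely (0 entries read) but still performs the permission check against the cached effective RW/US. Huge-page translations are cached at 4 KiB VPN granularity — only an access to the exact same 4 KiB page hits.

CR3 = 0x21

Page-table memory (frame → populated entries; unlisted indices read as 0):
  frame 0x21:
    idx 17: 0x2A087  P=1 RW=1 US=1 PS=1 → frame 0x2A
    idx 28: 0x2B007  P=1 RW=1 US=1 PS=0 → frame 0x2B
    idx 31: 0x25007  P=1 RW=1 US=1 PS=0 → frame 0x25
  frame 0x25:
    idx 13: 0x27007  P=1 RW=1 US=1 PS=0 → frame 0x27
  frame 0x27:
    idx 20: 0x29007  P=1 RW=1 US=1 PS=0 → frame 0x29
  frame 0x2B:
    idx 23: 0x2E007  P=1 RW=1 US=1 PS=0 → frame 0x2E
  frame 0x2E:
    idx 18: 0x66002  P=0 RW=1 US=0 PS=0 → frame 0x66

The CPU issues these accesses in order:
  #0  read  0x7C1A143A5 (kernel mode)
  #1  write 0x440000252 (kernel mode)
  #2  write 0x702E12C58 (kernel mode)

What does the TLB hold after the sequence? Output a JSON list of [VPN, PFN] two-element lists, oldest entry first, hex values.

Trace:
#0 VA=0x7C1A143A5 (r,kernel):
  [0] read 0x21 idx=31: raw=0x25007 flags P=1 W=1 U=1 S=0
  [1] read 0x25 idx=13: raw=0x27007 flags P=1 W=1 U=1 S=0
  [2] read 0x27 idx=20: raw=0x29007 flags P=1 W=1 U=1 S=0
  ✓ 0x293A5  — 3 lookups
#1 VA=0x440000252 (w,kernel):
  [0] read 0x21 idx=17: raw=0x2A087 flags P=1 W=1 U=1 S=1
  ✓ 0x2A252 (huge @L0)  — 1 lookups
#2 VA=0x702E12C58 (w,kernel):
  [0] read 0x21 idx=28: raw=0x2B007 flags P=1 W=1 U=1 S=0
  [1] read 0x2B idx=23: raw=0x2E007 flags P=1 W=1 U=1 S=0
  [2] read 0x2E idx=18: raw=0x66002 flags P=0 W=1 U=0 S=0
  ✗ PAGE_NOT_PRESENT  [3 reads]

TLB: [["0x7C1A14", "0x29"], ["0x440000", "0x2A"]]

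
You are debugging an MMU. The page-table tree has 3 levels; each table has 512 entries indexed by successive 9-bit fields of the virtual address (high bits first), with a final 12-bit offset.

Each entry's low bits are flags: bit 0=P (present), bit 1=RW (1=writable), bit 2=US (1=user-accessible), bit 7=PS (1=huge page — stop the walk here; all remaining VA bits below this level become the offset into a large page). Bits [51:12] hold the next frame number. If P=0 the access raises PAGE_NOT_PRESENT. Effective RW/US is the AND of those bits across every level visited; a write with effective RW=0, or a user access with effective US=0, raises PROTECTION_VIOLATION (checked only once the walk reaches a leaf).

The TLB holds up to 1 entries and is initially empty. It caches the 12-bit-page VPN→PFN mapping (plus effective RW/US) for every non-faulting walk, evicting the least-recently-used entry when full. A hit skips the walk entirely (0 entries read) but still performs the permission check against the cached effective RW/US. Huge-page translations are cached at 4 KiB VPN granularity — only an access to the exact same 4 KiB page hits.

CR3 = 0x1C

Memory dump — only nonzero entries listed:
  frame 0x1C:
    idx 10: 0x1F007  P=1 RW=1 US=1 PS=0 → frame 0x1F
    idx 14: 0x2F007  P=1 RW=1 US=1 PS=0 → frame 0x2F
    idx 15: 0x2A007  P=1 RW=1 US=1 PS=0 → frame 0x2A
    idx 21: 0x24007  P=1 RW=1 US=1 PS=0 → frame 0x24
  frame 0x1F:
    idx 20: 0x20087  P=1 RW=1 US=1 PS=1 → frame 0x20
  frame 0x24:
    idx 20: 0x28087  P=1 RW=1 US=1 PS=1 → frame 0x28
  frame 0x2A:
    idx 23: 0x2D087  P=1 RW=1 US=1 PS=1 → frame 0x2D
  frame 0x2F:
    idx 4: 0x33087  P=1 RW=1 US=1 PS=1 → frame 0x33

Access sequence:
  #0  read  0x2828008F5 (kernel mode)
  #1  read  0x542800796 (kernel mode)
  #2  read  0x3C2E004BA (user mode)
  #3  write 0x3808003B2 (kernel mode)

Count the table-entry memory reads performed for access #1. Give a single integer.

Walk each access:
#0 VA=0x2828008F5 (r,kernel):
  L0: frame=0x1C idx=10 entry=0x1F007 [P=1 RW=1 US=1 PS=0]
  L1: frame=0x1F idx=20 entry=0x20087 [P=1 RW=1 US=1 PS=1]
  ✓ 0x208F5 (huge @L1)  — 2 lookups
#1 VA=0x542800796 (r,kernel):
  L0: frame=0x1C idx=21 entry=0x24007 [P=1 RW=1 US=1 PS=0]
  L1: frame=0x24 idx=20 entry=0x28087 [P=1 RW=1 US=1 PS=1]
  ✓ 0x28796 (huge @L1)  — 2 lookups
#2 VA=0x3C2E004BA (r,user):
  L0: frame=0x1C idx=15 entry=0x2A007 [P=1 RW=1 US=1 PS=0]
  L1: frame=0x2A idx=23 entry=0x2D087 [P=1 RW=1 US=1 PS=1]
  ✓ 0x2D4BA (huge @L1)  — 2 lookups
#3 VA=0x3808003B2 (w,kernel):
  L0: frame=0x1C idx=14 entry=0x2F007 [P=1 RW=1 US=1 PS=0]
  L1: frame=0x2F idx=4 entry=0x33087 [P=1 RW=1 US=1 PS=1]
  ✓ 0x333B2 (huge @L1)  — 2 lookups

Entries read for #1: 2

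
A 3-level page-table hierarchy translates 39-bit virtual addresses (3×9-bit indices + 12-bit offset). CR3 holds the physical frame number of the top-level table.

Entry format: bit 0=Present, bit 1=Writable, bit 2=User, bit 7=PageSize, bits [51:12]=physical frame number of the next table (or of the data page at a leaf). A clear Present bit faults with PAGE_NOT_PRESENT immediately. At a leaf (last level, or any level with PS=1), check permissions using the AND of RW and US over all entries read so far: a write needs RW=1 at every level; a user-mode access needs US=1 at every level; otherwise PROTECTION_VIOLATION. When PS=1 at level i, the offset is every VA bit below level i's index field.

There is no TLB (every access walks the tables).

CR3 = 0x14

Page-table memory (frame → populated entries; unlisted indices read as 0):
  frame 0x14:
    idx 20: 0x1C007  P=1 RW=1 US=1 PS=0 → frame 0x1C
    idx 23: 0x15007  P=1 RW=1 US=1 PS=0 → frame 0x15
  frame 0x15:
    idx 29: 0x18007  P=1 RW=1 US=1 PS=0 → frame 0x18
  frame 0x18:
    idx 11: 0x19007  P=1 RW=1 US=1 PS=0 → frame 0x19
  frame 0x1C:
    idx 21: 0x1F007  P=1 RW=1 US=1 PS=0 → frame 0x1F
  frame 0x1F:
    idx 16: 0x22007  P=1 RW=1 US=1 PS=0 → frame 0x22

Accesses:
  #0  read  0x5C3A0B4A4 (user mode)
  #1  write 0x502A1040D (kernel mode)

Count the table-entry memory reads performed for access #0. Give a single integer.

Walk each access:
#0 VA=0x5C3A0B4A4 (r,user):
  [0] read 0x14 idx=23: raw=0x15007 flags P=1 W=1 U=1 S=0
  [1] read 0x15 idx=29: raw=0x18007 flags P=1 W=1 U=1 S=0
  [2] read 0x18 idx=11: raw=0x19007 flags P=1 W=1 U=1 S=0
  ⇒ phys 0x194A4  [3 reads]
#1 VA=0x502A1040D (w,kernel):
  [0] read 0x14 idx=20: raw=0x1C007 flags P=1 W=1 U=1 S=0
  [1] read 0x1C idx=21: raw=0x1F007 flags P=1 W=1 U=1 S=0
  [2] read 0x1F idx=16: raw=0x22007 flags P=1 W=1 U=1 S=0
  ⇒ phys 0x2240D  [3 reads]

Entries read for #0: 3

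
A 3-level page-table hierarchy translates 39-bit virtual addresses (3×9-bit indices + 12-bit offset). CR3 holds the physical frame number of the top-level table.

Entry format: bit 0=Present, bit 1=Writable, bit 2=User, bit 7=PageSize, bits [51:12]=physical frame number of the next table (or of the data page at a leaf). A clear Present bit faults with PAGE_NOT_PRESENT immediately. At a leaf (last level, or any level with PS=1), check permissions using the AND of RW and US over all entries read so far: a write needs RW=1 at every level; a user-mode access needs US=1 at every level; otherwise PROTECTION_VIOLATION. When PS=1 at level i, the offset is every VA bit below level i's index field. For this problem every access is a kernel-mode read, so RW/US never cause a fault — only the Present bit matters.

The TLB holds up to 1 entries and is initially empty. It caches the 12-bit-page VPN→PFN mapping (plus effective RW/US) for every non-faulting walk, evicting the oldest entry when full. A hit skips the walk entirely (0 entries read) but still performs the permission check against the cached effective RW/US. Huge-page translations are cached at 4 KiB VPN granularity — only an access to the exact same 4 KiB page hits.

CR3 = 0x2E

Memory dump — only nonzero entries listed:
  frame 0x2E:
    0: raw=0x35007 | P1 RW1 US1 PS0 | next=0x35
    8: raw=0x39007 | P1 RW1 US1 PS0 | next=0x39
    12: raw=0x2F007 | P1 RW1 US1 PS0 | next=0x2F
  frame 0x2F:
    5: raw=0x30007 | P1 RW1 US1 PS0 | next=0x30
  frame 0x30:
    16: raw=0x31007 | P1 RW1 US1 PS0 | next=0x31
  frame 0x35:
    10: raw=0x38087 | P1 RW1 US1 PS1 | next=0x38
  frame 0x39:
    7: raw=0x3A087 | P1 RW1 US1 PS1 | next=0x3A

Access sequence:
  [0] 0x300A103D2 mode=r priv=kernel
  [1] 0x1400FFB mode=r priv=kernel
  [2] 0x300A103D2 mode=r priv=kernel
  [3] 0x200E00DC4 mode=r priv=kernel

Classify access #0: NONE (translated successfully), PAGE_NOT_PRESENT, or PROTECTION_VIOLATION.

Per-access translation:
#0 VA=0x300A103D2 (r,kernel):
  L0 @0x2E[12] → 0x2F007  P=1,RW=1,US=1,PS=0
  L1 @0x2F[5] → 0x30007  P=1,RW=1,US=1,PS=0
  L2 @0x30[16] → 0x31007  P=1,RW=1,US=1,PS=0
  → PA=0x313D2  (3 entries read)
#1 VA=0x1400FFB (r,kernel):
  L0 @0x2E[0] → 0x35007  P=1,RW=1,US=1,PS=0
  L1 @0x35[10] → 0x38087  P=1,RW=1,US=1,PS=1
  → PA=0x38FFB (huge @L1)  (2 entries read)
#2 VA=0x300A103D2 (r,kernel):
  L0 @0x2E[12] → 0x2F007  P=1,RW=1,US=1,PS=0
  L1 @0x2F[5] → 0x30007  P=1,RW=1,US=1,PS=0
  L2 @0x30[16] → 0x31007  P=1,RW=1,US=1,PS=0
  → PA=0x313D2  (3 entries read)
#3 VA=0x200E00DC4 (r,kernel):
  L0 @0x2E[8] → 0x39007  P=1,RW=1,US=1,PS=0
  L1 @0x39[7] → 0x3A087  P=1,RW=1,US=1,PS=1
  → PA=0x3ADC4 (huge @L1)  (2 entries read)

Access #0 fault: NONE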